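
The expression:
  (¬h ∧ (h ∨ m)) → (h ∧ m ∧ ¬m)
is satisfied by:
  {h: True, m: False}
  {m: False, h: False}
  {m: True, h: True}


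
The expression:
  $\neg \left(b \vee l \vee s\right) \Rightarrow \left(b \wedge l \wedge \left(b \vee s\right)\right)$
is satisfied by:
  {b: True, l: True, s: True}
  {b: True, l: True, s: False}
  {b: True, s: True, l: False}
  {b: True, s: False, l: False}
  {l: True, s: True, b: False}
  {l: True, s: False, b: False}
  {s: True, l: False, b: False}


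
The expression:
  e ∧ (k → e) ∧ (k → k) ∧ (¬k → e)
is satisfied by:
  {e: True}


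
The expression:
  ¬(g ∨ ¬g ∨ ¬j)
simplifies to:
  False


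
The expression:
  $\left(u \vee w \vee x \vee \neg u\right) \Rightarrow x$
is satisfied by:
  {x: True}


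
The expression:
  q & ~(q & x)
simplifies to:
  q & ~x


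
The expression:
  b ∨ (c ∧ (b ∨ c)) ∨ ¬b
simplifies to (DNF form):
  True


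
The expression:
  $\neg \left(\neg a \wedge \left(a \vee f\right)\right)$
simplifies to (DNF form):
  $a \vee \neg f$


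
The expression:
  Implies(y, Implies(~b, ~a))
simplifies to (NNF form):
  b | ~a | ~y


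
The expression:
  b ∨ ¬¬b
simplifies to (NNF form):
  b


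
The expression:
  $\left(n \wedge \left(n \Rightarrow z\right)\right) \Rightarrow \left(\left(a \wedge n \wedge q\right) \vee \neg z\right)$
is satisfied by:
  {q: True, a: True, z: False, n: False}
  {q: True, a: False, z: False, n: False}
  {a: True, q: False, z: False, n: False}
  {q: False, a: False, z: False, n: False}
  {n: True, q: True, a: True, z: False}
  {n: True, q: True, a: False, z: False}
  {n: True, a: True, q: False, z: False}
  {n: True, a: False, q: False, z: False}
  {q: True, z: True, a: True, n: False}
  {q: True, z: True, a: False, n: False}
  {z: True, a: True, q: False, n: False}
  {z: True, q: False, a: False, n: False}
  {n: True, q: True, z: True, a: True}


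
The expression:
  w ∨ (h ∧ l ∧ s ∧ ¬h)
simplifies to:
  w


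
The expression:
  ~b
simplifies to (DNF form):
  ~b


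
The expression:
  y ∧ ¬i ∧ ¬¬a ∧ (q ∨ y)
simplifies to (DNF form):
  a ∧ y ∧ ¬i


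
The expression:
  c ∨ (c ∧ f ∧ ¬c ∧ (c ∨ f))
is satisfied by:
  {c: True}


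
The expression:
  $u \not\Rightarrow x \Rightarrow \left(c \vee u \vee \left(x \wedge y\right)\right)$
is always true.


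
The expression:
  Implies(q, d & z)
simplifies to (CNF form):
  (d | ~q) & (z | ~q)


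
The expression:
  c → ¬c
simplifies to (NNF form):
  ¬c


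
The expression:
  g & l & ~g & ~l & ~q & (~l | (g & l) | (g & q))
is never true.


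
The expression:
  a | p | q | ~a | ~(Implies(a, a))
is always true.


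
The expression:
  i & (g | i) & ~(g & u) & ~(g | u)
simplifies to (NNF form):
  i & ~g & ~u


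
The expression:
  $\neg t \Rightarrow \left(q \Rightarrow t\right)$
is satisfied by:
  {t: True, q: False}
  {q: False, t: False}
  {q: True, t: True}


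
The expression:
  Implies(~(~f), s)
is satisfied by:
  {s: True, f: False}
  {f: False, s: False}
  {f: True, s: True}


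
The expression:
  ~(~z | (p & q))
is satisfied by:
  {z: True, p: False, q: False}
  {z: True, q: True, p: False}
  {z: True, p: True, q: False}


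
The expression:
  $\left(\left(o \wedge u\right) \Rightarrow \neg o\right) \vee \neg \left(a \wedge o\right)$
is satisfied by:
  {u: False, o: False, a: False}
  {a: True, u: False, o: False}
  {o: True, u: False, a: False}
  {a: True, o: True, u: False}
  {u: True, a: False, o: False}
  {a: True, u: True, o: False}
  {o: True, u: True, a: False}


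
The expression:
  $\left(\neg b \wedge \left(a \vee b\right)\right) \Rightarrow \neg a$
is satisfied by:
  {b: True, a: False}
  {a: False, b: False}
  {a: True, b: True}


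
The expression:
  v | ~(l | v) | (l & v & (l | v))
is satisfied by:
  {v: True, l: False}
  {l: False, v: False}
  {l: True, v: True}


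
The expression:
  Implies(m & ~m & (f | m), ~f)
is always true.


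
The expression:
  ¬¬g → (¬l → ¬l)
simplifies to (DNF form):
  True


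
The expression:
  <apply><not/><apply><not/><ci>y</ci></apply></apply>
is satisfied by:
  {y: True}


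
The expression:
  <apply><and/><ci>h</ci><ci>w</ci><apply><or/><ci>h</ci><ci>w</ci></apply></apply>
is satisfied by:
  {h: True, w: True}


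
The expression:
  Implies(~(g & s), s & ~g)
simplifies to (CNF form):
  s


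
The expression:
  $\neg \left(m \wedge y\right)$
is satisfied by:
  {m: False, y: False}
  {y: True, m: False}
  {m: True, y: False}


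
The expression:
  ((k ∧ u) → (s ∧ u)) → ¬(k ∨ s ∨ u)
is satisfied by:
  {u: False, s: False, k: False}
  {k: True, u: True, s: False}


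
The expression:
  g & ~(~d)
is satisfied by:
  {d: True, g: True}


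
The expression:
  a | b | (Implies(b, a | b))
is always true.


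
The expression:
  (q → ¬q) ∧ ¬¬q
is never true.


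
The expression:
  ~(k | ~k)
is never true.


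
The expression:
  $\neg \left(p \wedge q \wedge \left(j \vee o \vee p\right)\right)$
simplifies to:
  $\neg p \vee \neg q$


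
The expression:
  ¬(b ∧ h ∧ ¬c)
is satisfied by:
  {c: True, h: False, b: False}
  {h: False, b: False, c: False}
  {b: True, c: True, h: False}
  {b: True, h: False, c: False}
  {c: True, h: True, b: False}
  {h: True, c: False, b: False}
  {b: True, h: True, c: True}


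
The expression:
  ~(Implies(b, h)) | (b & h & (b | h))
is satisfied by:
  {b: True}


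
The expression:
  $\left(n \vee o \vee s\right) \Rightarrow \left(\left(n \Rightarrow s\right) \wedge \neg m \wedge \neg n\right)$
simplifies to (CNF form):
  $\neg n \wedge \left(\neg m \vee \neg o\right) \wedge \left(\neg m \vee \neg s\right)$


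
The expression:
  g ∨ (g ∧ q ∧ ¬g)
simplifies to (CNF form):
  g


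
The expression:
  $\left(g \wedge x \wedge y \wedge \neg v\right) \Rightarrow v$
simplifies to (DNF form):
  $v \vee \neg g \vee \neg x \vee \neg y$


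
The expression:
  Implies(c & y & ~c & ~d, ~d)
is always true.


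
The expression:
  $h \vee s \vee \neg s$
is always true.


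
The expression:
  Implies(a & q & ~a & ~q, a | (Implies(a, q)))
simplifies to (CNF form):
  True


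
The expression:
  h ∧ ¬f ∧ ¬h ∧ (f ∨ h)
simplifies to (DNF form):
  False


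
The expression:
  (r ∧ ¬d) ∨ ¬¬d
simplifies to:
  d ∨ r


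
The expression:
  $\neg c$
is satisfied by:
  {c: False}


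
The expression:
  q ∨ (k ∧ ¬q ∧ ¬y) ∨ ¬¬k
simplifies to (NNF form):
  k ∨ q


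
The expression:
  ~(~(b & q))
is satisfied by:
  {b: True, q: True}


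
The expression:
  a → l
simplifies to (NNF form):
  l ∨ ¬a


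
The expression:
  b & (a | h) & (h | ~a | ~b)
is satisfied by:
  {h: True, b: True}


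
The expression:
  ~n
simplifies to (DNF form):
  ~n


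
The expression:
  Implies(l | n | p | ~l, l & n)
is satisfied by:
  {n: True, l: True}


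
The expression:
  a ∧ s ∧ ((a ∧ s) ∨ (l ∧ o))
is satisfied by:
  {a: True, s: True}


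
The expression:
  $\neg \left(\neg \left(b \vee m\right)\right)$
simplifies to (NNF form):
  $b \vee m$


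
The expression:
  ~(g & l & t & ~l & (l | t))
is always true.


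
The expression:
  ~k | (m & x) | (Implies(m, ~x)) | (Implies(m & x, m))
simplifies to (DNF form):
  True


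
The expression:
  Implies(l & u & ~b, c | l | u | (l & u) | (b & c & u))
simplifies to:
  True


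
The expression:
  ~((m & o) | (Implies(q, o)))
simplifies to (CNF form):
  q & ~o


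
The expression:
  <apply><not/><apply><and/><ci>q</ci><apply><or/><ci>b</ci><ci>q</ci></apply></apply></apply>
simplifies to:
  <apply><not/><ci>q</ci></apply>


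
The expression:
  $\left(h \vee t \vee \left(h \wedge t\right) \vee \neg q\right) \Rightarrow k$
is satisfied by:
  {k: True, q: True, h: False, t: False}
  {k: True, h: False, t: False, q: False}
  {k: True, q: True, t: True, h: False}
  {k: True, t: True, h: False, q: False}
  {k: True, q: True, h: True, t: False}
  {k: True, h: True, t: False, q: False}
  {k: True, q: True, t: True, h: True}
  {k: True, t: True, h: True, q: False}
  {q: True, h: False, t: False, k: False}


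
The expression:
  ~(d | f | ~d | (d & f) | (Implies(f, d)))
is never true.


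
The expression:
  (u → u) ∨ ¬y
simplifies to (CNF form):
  True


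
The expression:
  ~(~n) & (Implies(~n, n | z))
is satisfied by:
  {n: True}


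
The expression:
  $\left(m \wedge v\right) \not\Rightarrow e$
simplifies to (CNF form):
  $m \wedge v \wedge \neg e$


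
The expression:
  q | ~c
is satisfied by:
  {q: True, c: False}
  {c: False, q: False}
  {c: True, q: True}


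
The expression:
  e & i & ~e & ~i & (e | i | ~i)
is never true.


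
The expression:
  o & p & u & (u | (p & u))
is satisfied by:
  {p: True, u: True, o: True}


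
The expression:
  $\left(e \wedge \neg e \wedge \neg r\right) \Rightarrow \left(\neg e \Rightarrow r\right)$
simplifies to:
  $\text{True}$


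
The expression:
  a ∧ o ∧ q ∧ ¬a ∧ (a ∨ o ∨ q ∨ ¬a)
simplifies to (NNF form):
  False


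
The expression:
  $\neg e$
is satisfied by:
  {e: False}


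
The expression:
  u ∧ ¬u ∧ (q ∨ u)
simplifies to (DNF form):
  False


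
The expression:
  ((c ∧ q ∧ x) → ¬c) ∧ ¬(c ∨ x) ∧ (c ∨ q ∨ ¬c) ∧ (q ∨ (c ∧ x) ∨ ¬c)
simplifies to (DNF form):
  ¬c ∧ ¬x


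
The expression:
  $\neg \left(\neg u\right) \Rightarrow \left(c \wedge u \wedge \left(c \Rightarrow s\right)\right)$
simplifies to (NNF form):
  $\left(c \wedge s\right) \vee \neg u$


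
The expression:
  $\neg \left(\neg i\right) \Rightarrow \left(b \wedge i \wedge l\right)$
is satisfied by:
  {b: True, l: True, i: False}
  {b: True, l: False, i: False}
  {l: True, b: False, i: False}
  {b: False, l: False, i: False}
  {b: True, i: True, l: True}


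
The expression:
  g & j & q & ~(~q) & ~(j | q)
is never true.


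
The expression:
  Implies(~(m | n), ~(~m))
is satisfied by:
  {n: True, m: True}
  {n: True, m: False}
  {m: True, n: False}


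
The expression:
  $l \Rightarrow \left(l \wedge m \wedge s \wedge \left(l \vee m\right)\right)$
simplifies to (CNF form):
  $\left(m \vee \neg l\right) \wedge \left(s \vee \neg l\right)$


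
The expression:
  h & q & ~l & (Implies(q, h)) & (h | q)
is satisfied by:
  {h: True, q: True, l: False}


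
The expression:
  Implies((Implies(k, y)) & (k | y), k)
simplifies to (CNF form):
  k | ~y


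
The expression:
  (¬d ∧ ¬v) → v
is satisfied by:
  {d: True, v: True}
  {d: True, v: False}
  {v: True, d: False}


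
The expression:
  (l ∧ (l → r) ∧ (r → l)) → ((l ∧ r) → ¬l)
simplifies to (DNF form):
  ¬l ∨ ¬r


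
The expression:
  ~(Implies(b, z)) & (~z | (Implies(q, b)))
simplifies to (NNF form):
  b & ~z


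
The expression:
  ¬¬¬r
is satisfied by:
  {r: False}


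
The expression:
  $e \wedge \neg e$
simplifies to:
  $\text{False}$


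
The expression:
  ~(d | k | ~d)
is never true.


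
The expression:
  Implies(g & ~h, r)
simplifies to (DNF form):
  h | r | ~g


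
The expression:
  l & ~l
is never true.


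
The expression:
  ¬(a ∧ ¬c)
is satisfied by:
  {c: True, a: False}
  {a: False, c: False}
  {a: True, c: True}


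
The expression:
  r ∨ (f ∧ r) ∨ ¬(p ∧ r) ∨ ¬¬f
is always true.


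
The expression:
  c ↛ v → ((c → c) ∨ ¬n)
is always true.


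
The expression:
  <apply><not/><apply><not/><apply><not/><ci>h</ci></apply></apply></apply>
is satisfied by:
  {h: False}


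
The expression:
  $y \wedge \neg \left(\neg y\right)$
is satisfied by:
  {y: True}


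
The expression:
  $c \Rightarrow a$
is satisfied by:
  {a: True, c: False}
  {c: False, a: False}
  {c: True, a: True}


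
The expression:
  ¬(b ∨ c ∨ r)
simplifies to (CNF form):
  ¬b ∧ ¬c ∧ ¬r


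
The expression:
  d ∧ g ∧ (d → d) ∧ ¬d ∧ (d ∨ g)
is never true.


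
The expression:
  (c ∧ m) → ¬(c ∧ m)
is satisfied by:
  {m: False, c: False}
  {c: True, m: False}
  {m: True, c: False}


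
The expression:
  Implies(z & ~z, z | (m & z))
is always true.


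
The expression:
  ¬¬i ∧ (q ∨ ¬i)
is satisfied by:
  {i: True, q: True}


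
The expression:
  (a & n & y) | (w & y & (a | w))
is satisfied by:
  {a: True, w: True, n: True, y: True}
  {a: True, w: True, y: True, n: False}
  {w: True, n: True, y: True, a: False}
  {w: True, y: True, n: False, a: False}
  {a: True, n: True, y: True, w: False}


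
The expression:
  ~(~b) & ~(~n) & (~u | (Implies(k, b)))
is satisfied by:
  {b: True, n: True}


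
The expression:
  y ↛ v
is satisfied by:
  {y: True, v: False}


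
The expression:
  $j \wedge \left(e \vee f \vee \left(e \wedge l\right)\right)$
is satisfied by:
  {j: True, e: True, f: True}
  {j: True, e: True, f: False}
  {j: True, f: True, e: False}


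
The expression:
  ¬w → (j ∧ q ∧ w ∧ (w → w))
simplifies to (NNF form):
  w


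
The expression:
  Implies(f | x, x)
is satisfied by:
  {x: True, f: False}
  {f: False, x: False}
  {f: True, x: True}


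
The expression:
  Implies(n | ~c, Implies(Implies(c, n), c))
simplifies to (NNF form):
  c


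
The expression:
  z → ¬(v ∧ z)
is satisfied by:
  {v: False, z: False}
  {z: True, v: False}
  {v: True, z: False}


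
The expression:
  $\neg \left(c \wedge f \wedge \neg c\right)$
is always true.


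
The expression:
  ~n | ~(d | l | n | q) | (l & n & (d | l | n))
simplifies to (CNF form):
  l | ~n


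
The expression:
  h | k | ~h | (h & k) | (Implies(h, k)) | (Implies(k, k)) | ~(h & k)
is always true.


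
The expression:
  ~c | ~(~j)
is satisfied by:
  {j: True, c: False}
  {c: False, j: False}
  {c: True, j: True}


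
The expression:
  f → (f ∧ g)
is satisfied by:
  {g: True, f: False}
  {f: False, g: False}
  {f: True, g: True}


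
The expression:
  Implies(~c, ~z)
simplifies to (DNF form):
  c | ~z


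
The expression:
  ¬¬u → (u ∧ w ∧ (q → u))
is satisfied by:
  {w: True, u: False}
  {u: False, w: False}
  {u: True, w: True}


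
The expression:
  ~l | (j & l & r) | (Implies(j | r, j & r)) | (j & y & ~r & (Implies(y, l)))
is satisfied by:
  {y: True, j: False, l: False, r: False}
  {y: False, j: False, l: False, r: False}
  {j: True, y: True, r: False, l: False}
  {j: True, r: False, y: False, l: False}
  {r: True, y: True, j: False, l: False}
  {r: True, y: False, j: False, l: False}
  {r: True, j: True, y: True, l: False}
  {r: True, j: True, y: False, l: False}
  {l: True, y: True, j: False, r: False}
  {l: True, y: False, j: False, r: False}
  {l: True, j: True, y: True, r: False}
  {r: True, l: True, j: True, y: True}
  {r: True, l: True, j: True, y: False}


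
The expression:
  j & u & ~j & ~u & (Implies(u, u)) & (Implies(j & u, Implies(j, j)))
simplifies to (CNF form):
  False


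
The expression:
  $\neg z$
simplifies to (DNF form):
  $\neg z$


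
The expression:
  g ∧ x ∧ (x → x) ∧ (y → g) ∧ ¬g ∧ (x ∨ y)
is never true.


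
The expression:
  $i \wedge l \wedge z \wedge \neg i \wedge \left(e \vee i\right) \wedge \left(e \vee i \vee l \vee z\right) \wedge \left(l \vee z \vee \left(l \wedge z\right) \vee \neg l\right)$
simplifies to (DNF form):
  $\text{False}$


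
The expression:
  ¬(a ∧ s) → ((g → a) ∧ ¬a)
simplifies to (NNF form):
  (a ∧ s) ∨ (¬a ∧ ¬g)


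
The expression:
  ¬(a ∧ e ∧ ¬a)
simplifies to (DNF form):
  True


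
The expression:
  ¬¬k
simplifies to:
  k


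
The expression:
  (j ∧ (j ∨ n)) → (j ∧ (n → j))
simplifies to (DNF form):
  True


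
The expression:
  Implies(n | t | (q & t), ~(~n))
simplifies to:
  n | ~t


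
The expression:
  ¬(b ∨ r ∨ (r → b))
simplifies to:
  False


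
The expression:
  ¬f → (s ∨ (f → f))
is always true.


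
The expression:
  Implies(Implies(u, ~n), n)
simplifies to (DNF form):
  n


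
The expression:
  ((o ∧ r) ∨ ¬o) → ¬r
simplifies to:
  ¬r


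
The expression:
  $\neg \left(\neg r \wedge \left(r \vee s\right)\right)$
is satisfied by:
  {r: True, s: False}
  {s: False, r: False}
  {s: True, r: True}


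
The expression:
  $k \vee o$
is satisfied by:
  {k: True, o: True}
  {k: True, o: False}
  {o: True, k: False}


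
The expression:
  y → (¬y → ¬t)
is always true.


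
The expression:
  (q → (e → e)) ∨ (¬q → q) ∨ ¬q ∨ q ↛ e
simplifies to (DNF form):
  True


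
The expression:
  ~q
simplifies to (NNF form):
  ~q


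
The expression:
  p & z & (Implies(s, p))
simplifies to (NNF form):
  p & z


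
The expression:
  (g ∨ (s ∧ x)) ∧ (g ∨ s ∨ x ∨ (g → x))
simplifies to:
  g ∨ (s ∧ x)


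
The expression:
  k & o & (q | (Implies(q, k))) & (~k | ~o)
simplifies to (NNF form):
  False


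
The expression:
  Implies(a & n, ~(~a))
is always true.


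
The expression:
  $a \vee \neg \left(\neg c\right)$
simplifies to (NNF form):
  $a \vee c$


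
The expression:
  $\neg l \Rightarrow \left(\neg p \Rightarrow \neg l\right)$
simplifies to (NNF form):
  $\text{True}$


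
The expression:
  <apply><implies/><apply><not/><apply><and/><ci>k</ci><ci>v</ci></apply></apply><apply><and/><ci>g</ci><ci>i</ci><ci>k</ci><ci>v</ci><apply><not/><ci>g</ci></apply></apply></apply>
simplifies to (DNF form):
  <apply><and/><ci>k</ci><ci>v</ci></apply>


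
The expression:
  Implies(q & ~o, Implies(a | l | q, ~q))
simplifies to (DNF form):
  o | ~q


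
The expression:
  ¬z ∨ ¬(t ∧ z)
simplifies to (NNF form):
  ¬t ∨ ¬z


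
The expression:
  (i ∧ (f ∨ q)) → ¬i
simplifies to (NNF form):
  (¬f ∧ ¬q) ∨ ¬i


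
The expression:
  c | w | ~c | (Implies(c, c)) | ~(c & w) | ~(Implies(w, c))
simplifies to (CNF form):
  True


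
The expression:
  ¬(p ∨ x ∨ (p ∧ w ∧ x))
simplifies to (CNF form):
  ¬p ∧ ¬x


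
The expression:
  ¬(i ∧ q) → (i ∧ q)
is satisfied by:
  {i: True, q: True}


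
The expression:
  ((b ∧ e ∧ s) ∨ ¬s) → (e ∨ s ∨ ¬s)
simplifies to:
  True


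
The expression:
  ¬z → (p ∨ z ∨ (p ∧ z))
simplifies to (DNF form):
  p ∨ z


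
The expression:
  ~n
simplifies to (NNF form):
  ~n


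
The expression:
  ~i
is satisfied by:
  {i: False}


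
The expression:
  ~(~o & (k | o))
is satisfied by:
  {o: True, k: False}
  {k: False, o: False}
  {k: True, o: True}


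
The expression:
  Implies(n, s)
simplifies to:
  s | ~n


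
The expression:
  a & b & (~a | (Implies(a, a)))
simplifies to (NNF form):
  a & b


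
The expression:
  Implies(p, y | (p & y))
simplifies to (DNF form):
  y | ~p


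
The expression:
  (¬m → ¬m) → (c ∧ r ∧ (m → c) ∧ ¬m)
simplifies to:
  c ∧ r ∧ ¬m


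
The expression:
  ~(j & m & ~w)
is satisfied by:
  {w: True, m: False, j: False}
  {m: False, j: False, w: False}
  {j: True, w: True, m: False}
  {j: True, m: False, w: False}
  {w: True, m: True, j: False}
  {m: True, w: False, j: False}
  {j: True, m: True, w: True}


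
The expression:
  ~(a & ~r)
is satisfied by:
  {r: True, a: False}
  {a: False, r: False}
  {a: True, r: True}


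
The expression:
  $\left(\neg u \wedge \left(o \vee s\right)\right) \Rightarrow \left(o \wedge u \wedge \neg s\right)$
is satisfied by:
  {u: True, o: False, s: False}
  {u: True, s: True, o: False}
  {u: True, o: True, s: False}
  {u: True, s: True, o: True}
  {s: False, o: False, u: False}


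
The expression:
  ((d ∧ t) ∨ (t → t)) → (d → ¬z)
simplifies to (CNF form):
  ¬d ∨ ¬z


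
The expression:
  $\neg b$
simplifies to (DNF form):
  $\neg b$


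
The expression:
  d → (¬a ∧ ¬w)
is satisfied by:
  {w: False, d: False, a: False}
  {a: True, w: False, d: False}
  {w: True, a: False, d: False}
  {a: True, w: True, d: False}
  {d: True, a: False, w: False}


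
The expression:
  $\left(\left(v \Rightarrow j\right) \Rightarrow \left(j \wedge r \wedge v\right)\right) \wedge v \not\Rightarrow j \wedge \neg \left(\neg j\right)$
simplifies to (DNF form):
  $\text{False}$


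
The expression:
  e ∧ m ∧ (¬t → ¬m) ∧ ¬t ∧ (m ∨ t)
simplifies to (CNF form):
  False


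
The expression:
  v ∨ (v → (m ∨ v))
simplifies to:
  True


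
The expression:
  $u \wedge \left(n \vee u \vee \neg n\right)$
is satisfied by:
  {u: True}


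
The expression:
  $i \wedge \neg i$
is never true.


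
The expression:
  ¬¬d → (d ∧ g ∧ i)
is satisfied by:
  {i: True, g: True, d: False}
  {i: True, g: False, d: False}
  {g: True, i: False, d: False}
  {i: False, g: False, d: False}
  {i: True, d: True, g: True}


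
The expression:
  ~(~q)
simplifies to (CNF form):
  q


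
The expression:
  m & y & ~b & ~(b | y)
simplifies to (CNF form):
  False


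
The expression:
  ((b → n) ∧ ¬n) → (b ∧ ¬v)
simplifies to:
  b ∨ n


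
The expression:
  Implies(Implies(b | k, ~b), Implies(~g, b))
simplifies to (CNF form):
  b | g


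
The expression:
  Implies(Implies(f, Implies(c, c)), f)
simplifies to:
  f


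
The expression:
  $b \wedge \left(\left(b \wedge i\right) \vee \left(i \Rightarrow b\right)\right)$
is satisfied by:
  {b: True}


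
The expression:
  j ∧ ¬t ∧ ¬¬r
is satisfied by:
  {r: True, j: True, t: False}


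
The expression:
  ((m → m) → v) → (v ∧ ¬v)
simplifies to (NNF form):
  ¬v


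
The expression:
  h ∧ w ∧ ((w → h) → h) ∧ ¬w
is never true.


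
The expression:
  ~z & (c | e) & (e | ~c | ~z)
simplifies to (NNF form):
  ~z & (c | e)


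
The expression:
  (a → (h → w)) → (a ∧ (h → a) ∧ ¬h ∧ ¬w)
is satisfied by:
  {a: True, w: False}


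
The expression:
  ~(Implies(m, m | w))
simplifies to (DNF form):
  False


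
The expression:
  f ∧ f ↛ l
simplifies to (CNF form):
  f ∧ ¬l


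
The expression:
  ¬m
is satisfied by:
  {m: False}


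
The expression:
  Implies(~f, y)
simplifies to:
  f | y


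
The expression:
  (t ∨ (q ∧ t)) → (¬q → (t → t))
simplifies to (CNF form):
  True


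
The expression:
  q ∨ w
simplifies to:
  q ∨ w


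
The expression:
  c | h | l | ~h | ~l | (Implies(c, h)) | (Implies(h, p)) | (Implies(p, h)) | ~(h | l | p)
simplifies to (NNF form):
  True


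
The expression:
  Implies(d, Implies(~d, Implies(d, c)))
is always true.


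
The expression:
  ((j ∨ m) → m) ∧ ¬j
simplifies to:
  ¬j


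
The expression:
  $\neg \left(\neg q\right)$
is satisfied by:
  {q: True}


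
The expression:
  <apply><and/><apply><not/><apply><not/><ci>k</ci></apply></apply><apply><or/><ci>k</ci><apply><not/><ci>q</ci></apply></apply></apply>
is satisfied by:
  {k: True}


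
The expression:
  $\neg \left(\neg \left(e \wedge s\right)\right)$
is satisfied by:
  {e: True, s: True}


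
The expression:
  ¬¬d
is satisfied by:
  {d: True}


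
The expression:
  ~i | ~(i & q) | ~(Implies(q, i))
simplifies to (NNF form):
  ~i | ~q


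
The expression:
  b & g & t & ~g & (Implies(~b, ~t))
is never true.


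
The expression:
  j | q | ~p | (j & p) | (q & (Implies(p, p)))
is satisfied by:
  {j: True, q: True, p: False}
  {j: True, p: False, q: False}
  {q: True, p: False, j: False}
  {q: False, p: False, j: False}
  {j: True, q: True, p: True}
  {j: True, p: True, q: False}
  {q: True, p: True, j: False}


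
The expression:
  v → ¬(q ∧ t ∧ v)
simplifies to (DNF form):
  ¬q ∨ ¬t ∨ ¬v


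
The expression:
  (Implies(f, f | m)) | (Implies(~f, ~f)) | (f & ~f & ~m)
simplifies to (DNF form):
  True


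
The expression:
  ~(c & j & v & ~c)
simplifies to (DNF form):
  True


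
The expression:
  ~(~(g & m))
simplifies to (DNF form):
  g & m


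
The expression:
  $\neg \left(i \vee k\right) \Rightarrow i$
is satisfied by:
  {i: True, k: True}
  {i: True, k: False}
  {k: True, i: False}


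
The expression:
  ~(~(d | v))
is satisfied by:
  {d: True, v: True}
  {d: True, v: False}
  {v: True, d: False}


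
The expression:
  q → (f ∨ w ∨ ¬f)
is always true.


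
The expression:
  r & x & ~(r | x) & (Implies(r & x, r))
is never true.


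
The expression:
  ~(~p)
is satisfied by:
  {p: True}


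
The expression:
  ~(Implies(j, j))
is never true.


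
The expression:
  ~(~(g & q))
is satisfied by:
  {g: True, q: True}


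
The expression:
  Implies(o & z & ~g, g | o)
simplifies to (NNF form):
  True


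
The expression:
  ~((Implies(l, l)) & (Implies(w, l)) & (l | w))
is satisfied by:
  {l: False}


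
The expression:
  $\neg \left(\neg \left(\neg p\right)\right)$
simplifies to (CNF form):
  $\neg p$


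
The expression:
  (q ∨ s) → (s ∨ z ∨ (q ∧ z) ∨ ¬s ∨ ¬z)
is always true.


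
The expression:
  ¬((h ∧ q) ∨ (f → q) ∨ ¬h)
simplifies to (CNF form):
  f ∧ h ∧ ¬q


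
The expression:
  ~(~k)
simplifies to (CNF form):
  k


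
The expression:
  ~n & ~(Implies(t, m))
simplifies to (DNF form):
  t & ~m & ~n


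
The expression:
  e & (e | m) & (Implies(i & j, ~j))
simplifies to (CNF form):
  e & (~i | ~j)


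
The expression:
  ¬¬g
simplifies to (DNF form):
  g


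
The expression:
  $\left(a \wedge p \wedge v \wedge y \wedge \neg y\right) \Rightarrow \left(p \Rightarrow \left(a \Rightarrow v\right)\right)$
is always true.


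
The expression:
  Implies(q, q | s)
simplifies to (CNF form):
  True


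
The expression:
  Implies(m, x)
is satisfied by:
  {x: True, m: False}
  {m: False, x: False}
  {m: True, x: True}


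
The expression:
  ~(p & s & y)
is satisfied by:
  {s: False, p: False, y: False}
  {y: True, s: False, p: False}
  {p: True, s: False, y: False}
  {y: True, p: True, s: False}
  {s: True, y: False, p: False}
  {y: True, s: True, p: False}
  {p: True, s: True, y: False}


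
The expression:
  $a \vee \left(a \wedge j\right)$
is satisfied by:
  {a: True}


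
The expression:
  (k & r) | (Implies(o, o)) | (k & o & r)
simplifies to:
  True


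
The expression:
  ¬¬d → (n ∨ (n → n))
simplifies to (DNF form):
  True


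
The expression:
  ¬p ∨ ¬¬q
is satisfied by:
  {q: True, p: False}
  {p: False, q: False}
  {p: True, q: True}


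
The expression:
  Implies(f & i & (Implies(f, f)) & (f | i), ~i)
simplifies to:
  ~f | ~i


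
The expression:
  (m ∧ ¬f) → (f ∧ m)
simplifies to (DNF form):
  f ∨ ¬m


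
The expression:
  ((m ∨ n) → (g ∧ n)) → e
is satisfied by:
  {e: True, m: True, g: False, n: False}
  {e: True, m: False, g: False, n: False}
  {n: True, e: True, m: True, g: False}
  {n: True, e: True, m: False, g: False}
  {e: True, g: True, m: True, n: False}
  {e: True, g: True, m: False, n: False}
  {e: True, g: True, n: True, m: True}
  {e: True, g: True, n: True, m: False}
  {m: True, e: False, g: False, n: False}
  {n: True, m: True, e: False, g: False}
  {n: True, e: False, m: False, g: False}
  {g: True, m: True, e: False, n: False}


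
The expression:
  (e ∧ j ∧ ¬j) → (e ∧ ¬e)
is always true.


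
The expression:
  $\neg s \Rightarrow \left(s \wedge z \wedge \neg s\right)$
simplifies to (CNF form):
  $s$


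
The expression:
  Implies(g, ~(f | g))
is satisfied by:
  {g: False}


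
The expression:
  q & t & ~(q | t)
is never true.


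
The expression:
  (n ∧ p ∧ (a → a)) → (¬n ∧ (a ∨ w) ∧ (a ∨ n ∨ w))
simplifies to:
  ¬n ∨ ¬p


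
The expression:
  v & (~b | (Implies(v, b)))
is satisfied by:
  {v: True}


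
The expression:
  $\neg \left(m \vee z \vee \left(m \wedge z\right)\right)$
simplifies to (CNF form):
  $\neg m \wedge \neg z$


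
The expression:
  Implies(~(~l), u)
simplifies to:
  u | ~l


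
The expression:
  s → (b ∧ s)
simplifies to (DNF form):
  b ∨ ¬s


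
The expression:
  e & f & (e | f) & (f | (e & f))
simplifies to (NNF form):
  e & f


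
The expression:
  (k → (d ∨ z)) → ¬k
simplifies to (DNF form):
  (¬d ∧ ¬z) ∨ ¬k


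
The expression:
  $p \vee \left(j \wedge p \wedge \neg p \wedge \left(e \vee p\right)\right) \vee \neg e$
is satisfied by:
  {p: True, e: False}
  {e: False, p: False}
  {e: True, p: True}


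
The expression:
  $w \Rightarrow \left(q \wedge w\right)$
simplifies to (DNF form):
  $q \vee \neg w$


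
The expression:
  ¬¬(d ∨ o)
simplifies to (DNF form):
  d ∨ o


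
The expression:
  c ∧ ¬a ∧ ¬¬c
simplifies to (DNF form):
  c ∧ ¬a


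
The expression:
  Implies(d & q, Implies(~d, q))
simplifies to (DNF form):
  True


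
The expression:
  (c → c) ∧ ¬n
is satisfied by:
  {n: False}


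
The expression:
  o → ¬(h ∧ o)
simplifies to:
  ¬h ∨ ¬o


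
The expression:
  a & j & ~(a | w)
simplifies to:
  False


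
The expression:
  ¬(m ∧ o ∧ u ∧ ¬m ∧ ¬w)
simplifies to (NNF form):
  True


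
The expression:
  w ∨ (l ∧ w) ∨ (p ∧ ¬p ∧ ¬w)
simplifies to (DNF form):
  w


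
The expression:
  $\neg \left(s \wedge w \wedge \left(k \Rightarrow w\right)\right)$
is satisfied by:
  {s: False, w: False}
  {w: True, s: False}
  {s: True, w: False}


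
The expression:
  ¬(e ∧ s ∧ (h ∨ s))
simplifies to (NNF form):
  ¬e ∨ ¬s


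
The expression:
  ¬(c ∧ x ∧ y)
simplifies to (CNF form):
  ¬c ∨ ¬x ∨ ¬y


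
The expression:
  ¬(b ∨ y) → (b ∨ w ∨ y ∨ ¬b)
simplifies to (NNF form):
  True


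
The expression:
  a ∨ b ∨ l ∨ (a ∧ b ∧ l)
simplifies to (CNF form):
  a ∨ b ∨ l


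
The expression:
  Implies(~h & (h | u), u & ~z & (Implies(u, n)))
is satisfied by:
  {h: True, n: True, u: False, z: False}
  {h: True, n: False, u: False, z: False}
  {z: True, h: True, n: True, u: False}
  {z: True, h: True, n: False, u: False}
  {n: True, z: False, u: False, h: False}
  {n: False, z: False, u: False, h: False}
  {z: True, n: True, u: False, h: False}
  {z: True, n: False, u: False, h: False}
  {h: True, u: True, n: True, z: False}
  {h: True, u: True, n: False, z: False}
  {z: True, h: True, u: True, n: True}
  {z: True, h: True, u: True, n: False}
  {u: True, n: True, z: False, h: False}


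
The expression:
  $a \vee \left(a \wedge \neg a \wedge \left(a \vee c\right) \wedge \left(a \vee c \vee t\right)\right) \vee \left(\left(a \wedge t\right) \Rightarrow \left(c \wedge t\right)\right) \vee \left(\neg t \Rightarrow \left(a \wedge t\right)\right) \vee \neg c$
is always true.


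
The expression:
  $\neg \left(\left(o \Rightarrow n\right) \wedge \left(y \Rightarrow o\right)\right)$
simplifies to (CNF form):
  $\left(o \vee y\right) \wedge \left(o \vee \neg o\right) \wedge \left(y \vee \neg n\right) \wedge \left(\neg n \vee \neg o\right)$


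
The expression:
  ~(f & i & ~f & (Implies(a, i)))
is always true.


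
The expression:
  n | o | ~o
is always true.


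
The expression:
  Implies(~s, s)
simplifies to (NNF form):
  s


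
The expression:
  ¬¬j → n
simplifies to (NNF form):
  n ∨ ¬j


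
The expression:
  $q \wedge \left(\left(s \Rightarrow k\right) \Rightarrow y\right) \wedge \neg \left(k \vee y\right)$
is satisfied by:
  {s: True, q: True, y: False, k: False}


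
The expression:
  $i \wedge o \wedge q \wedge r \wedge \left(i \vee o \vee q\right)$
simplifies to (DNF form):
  $i \wedge o \wedge q \wedge r$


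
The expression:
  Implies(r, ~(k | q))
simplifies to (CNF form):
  (~k | ~r) & (~q | ~r)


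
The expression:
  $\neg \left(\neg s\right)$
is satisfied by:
  {s: True}


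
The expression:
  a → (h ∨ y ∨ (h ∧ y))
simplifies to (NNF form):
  h ∨ y ∨ ¬a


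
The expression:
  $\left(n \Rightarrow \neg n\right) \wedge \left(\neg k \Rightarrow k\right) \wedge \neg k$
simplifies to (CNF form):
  $\text{False}$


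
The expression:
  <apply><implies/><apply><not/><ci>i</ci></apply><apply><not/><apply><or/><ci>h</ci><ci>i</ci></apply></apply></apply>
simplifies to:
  <apply><or/><ci>i</ci><apply><not/><ci>h</ci></apply></apply>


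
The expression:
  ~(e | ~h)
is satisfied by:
  {h: True, e: False}


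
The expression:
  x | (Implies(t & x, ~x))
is always true.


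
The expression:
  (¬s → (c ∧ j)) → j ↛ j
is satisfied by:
  {c: False, s: False, j: False}
  {j: True, c: False, s: False}
  {c: True, j: False, s: False}


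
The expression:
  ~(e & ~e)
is always true.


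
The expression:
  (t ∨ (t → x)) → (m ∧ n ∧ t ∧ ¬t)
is never true.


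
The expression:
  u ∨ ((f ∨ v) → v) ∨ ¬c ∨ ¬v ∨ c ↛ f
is always true.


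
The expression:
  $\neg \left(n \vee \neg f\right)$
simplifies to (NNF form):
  $f \wedge \neg n$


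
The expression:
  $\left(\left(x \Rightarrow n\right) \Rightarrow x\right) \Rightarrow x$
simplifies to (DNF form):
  $\text{True}$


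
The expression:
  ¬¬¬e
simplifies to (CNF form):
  ¬e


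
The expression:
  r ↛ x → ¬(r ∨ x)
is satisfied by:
  {x: True, r: False}
  {r: False, x: False}
  {r: True, x: True}


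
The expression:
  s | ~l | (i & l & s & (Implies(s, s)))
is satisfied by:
  {s: True, l: False}
  {l: False, s: False}
  {l: True, s: True}


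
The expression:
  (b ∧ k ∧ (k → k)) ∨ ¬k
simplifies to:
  b ∨ ¬k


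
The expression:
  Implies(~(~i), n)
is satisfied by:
  {n: True, i: False}
  {i: False, n: False}
  {i: True, n: True}


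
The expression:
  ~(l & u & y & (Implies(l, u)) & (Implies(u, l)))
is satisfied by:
  {l: False, u: False, y: False}
  {y: True, l: False, u: False}
  {u: True, l: False, y: False}
  {y: True, u: True, l: False}
  {l: True, y: False, u: False}
  {y: True, l: True, u: False}
  {u: True, l: True, y: False}


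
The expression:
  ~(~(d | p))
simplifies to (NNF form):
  d | p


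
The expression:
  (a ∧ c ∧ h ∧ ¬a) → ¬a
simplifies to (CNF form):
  True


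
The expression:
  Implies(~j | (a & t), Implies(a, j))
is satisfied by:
  {j: True, a: False}
  {a: False, j: False}
  {a: True, j: True}


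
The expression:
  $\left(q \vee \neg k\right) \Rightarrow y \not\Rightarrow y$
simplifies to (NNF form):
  $k \wedge \neg q$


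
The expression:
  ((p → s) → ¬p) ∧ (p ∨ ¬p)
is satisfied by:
  {s: False, p: False}
  {p: True, s: False}
  {s: True, p: False}


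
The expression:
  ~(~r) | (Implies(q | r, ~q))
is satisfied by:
  {r: True, q: False}
  {q: False, r: False}
  {q: True, r: True}


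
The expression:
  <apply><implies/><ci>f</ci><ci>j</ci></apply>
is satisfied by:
  {j: True, f: False}
  {f: False, j: False}
  {f: True, j: True}


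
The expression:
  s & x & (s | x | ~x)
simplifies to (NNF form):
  s & x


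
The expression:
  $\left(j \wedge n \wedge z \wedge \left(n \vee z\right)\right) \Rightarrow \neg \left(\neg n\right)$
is always true.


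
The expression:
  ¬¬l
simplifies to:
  l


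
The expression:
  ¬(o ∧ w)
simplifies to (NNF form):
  ¬o ∨ ¬w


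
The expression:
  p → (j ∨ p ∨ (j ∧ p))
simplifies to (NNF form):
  True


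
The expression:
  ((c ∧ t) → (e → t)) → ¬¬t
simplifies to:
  t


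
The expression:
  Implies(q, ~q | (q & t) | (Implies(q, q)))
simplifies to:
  True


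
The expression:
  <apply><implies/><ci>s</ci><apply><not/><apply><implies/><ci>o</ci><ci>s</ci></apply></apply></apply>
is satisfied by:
  {s: False}


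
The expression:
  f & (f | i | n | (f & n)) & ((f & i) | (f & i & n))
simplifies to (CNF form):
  f & i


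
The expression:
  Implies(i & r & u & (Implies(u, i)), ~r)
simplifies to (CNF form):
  ~i | ~r | ~u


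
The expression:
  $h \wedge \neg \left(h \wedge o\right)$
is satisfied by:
  {h: True, o: False}


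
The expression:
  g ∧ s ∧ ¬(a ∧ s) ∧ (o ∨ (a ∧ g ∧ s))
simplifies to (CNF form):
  g ∧ o ∧ s ∧ ¬a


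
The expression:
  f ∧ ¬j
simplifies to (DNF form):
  f ∧ ¬j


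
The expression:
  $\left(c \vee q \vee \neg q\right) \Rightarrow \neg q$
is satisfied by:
  {q: False}


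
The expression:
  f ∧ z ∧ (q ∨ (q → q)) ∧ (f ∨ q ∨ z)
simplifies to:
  f ∧ z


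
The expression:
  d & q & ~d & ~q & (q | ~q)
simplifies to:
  False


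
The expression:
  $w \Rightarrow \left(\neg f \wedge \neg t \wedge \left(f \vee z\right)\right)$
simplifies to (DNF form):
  $\left(z \wedge \neg f \wedge \neg t\right) \vee \neg w$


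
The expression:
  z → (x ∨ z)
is always true.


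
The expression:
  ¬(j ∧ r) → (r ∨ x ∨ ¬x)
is always true.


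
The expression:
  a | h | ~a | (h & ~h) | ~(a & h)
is always true.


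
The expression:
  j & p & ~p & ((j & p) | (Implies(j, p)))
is never true.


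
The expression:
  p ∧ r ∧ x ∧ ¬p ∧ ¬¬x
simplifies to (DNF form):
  False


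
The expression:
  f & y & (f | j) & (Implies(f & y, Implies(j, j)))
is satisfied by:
  {f: True, y: True}


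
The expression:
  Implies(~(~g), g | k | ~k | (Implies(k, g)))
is always true.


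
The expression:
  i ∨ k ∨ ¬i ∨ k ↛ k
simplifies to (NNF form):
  True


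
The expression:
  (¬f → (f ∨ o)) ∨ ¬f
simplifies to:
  True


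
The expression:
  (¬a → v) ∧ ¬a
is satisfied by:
  {v: True, a: False}


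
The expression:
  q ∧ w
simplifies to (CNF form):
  q ∧ w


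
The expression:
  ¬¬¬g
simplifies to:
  ¬g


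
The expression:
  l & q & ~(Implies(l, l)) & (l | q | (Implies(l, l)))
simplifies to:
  False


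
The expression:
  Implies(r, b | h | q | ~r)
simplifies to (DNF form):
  b | h | q | ~r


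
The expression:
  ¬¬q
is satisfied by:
  {q: True}


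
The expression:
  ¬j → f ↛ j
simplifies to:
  f ∨ j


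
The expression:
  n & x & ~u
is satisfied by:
  {x: True, n: True, u: False}


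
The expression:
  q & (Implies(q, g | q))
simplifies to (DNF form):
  q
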